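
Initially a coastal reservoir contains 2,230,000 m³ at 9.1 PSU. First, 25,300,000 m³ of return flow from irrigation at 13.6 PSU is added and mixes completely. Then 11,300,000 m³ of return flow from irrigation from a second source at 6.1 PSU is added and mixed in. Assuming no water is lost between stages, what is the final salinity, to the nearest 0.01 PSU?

11.16 PSU

Weighted by volume,
Initial salt = 2,230,000×9.1 = 20,293,000
After stage 1: salt = 20,293,000 + 25,300,000×13.6 = 364,373,000; volume = 27,530,000 m³; S = 13.235 PSU
After stage 2: salt = 364,373,000 + 11,300,000×6.1 = 433,303,000; volume = 38,830,000 m³
S = 433,303,000 / 38,830,000 = 11.159 PSU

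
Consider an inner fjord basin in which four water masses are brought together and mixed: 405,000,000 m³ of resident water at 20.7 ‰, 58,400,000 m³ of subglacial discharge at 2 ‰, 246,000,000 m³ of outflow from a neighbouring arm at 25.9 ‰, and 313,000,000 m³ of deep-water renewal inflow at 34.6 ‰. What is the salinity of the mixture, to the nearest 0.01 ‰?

25.14 ‰

Total salt / total volume:
salt = 405,000,000×20.7 + 58,400,000×2 + 246,000,000×25.9 + 313,000,000×34.6 = 8,383,500,000 + 116,800,000 + 6,371,400,000 + 10,829,800,000 = 25,701,500,000
volume = 405,000,000 + 58,400,000 + 246,000,000 + 313,000,000 = 1,022,400,000 m³
S = 25,701,500,000 / 1,022,400,000 = 25.1384 ‰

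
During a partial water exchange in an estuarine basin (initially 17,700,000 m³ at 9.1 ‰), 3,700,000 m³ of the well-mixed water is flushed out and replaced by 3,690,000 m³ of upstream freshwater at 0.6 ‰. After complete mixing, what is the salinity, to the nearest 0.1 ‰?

7.3 ‰

Remaining after removal: 14,000,000 m³ at 9.1 ‰ (salt = 127,400,000)
After addition: salt = 127,400,000 + 3,690,000×0.6 = 129,614,000; volume = 17,690,000 m³
S = 129,614,000 / 17,690,000 = 7.327 ‰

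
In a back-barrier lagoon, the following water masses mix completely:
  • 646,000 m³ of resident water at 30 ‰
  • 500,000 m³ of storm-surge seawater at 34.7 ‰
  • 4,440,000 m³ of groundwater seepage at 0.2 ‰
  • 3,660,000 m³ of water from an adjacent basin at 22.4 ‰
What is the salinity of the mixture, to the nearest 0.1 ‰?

12.9 ‰

Salt balance:
salt = 646,000×30 + 500,000×34.7 + 4,440,000×0.2 + 3,660,000×22.4 = 19,380,000 + 17,350,000 + 888,000 + 81,984,000 = 119,602,000
volume = 646,000 + 500,000 + 4,440,000 + 3,660,000 = 9,246,000 m³
S = 119,602,000 / 9,246,000 = 12.936 ‰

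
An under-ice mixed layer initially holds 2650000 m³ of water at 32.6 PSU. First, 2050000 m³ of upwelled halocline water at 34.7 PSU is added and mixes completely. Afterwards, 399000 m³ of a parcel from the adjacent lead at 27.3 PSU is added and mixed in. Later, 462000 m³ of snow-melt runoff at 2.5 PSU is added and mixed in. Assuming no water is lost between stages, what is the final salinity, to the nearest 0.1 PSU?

30.5 PSU

Salt balance:
Initial salt = 2,650,000×32.6 = 86,390,000
After stage 1: salt = 86,390,000 + 2,050,000×34.7 = 157,525,000; volume = 4,700,000 m³; S = 33.516 PSU
After stage 2: salt = 157,525,000 + 399,000×27.3 = 168,417,700; volume = 5,099,000 m³; S = 33.03 PSU
After stage 3: salt = 168,417,700 + 462,000×2.5 = 169,572,700; volume = 5,561,000 m³
S = 169,572,700 / 5,561,000 = 30.4932 PSU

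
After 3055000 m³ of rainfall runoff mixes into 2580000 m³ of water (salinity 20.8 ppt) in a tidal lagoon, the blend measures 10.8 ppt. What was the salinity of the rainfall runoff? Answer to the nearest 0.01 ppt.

2.35 ppt

Salt balance: 2,580,000×20.8 + 3,055,000×S = 5,635,000×10.8
53,664,000 + 3,055,000·S = 60,858,000
S = (60,858,000 − 53,664,000) / 3,055,000 = 2.3548 ppt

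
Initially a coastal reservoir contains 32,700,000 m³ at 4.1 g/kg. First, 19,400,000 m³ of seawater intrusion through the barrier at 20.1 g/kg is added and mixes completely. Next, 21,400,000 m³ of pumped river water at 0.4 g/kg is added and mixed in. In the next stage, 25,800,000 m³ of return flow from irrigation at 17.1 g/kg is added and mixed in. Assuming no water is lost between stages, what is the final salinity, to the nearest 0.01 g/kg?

Mass of salt is conserved:
Initial salt = 32,700,000×4.1 = 134,070,000
After stage 1: salt = 134,070,000 + 19,400,000×20.1 = 524,010,000; volume = 52,100,000 m³; S = 10.058 g/kg
After stage 2: salt = 524,010,000 + 21,400,000×0.4 = 532,570,000; volume = 73,500,000 m³; S = 7.246 g/kg
After stage 3: salt = 532,570,000 + 25,800,000×17.1 = 973,750,000; volume = 99,300,000 m³
S = 973,750,000 / 99,300,000 = 9.8061 g/kg

9.81 g/kg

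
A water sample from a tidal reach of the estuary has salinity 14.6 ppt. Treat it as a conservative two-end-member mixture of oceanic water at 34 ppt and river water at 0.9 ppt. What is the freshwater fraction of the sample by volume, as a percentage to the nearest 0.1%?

58.6%

Let f be the freshwater fraction. Salt balance per unit volume:
f×0.9 + (1−f)×34 = 14.6
f = (34 − 14.6) / (34 − 0.9) = 19.4/33.1 = 0.5861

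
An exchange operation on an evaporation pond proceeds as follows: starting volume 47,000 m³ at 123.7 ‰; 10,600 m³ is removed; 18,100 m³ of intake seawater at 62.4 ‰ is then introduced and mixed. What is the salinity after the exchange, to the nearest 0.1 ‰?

103.3 ‰

Remaining after removal: 36,400 m³ at 123.7 ‰ (salt = 4,502,680)
After addition: salt = 4,502,680 + 18,100×62.4 = 5,632,120; volume = 54,500 m³
S = 5,632,120 / 54,500 = 103.3417 ‰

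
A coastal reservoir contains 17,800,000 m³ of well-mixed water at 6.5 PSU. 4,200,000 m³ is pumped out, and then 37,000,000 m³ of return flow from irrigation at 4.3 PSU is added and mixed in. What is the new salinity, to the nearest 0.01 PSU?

Remaining after removal: 13,600,000 m³ at 6.5 PSU (salt = 88,400,000)
After addition: salt = 88,400,000 + 37,000,000×4.3 = 247,500,000; volume = 50,600,000 m³
S = 247,500,000 / 50,600,000 = 4.8913 PSU

4.89 PSU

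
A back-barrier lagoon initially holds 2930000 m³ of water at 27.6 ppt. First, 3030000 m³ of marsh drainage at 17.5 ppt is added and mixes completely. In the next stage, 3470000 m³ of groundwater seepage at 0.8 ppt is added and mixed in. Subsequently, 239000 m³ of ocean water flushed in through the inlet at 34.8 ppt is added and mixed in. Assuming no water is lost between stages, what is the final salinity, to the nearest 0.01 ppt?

Mass of salt is conserved:
Initial salt = 2,930,000×27.6 = 80,868,000
After stage 1: salt = 80,868,000 + 3,030,000×17.5 = 133,893,000; volume = 5,960,000 m³; S = 22.465 ppt
After stage 2: salt = 133,893,000 + 3,470,000×0.8 = 136,669,000; volume = 9,430,000 m³; S = 14.493 ppt
After stage 3: salt = 136,669,000 + 239,000×34.8 = 144,986,200; volume = 9,669,000 m³
S = 144,986,200 / 9,669,000 = 14.995 ppt

14.99 ppt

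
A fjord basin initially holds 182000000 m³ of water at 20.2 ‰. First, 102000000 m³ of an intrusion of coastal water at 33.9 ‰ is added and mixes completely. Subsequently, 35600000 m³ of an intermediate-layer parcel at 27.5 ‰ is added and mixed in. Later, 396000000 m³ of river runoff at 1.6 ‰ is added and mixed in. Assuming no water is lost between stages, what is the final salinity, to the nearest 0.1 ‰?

Weighted by volume,
Initial salt = 182,000,000×20.2 = 3,676,400,000
After stage 1: salt = 3,676,400,000 + 102,000,000×33.9 = 7,134,200,000; volume = 284,000,000 m³; S = 25.12 ‰
After stage 2: salt = 7,134,200,000 + 35,600,000×27.5 = 8,113,200,000; volume = 319,600,000 m³; S = 25.385 ‰
After stage 3: salt = 8,113,200,000 + 396,000,000×1.6 = 8,746,800,000; volume = 715,600,000 m³
S = 8,746,800,000 / 715,600,000 = 12.223 ‰

12.2 ‰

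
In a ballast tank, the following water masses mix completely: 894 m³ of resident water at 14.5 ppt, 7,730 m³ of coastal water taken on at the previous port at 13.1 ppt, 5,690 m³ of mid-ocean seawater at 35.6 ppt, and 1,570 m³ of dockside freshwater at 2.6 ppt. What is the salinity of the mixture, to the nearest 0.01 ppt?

20.20 ppt

Conserving salt mass:
salt = 894×14.5 + 7,730×13.1 + 5,690×35.6 + 1,570×2.6 = 12,963 + 101,263 + 202,564 + 4,082 = 320,872
volume = 894 + 7,730 + 5,690 + 1,570 = 15,884 m³
S = 320,872 / 15,884 = 20.201 ppt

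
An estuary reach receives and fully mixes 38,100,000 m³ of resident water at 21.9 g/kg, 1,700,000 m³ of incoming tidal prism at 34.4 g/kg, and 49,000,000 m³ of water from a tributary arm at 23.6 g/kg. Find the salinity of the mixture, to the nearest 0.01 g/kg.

23.08 g/kg

Total salt / total volume:
salt = 38,100,000×21.9 + 1,700,000×34.4 + 49,000,000×23.6 = 834,390,000 + 58,480,000 + 1,156,400,000 = 2,049,270,000
volume = 38,100,000 + 1,700,000 + 49,000,000 = 88,800,000 m³
S = 2,049,270,000 / 88,800,000 = 23.0774 g/kg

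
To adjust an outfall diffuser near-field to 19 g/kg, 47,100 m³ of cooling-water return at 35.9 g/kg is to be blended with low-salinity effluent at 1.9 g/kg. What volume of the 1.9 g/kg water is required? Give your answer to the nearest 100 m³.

Salt balance: 47,100×35.9 + V×1.9 = (47,100+V)×19
1,690,890 + 1.9V = 894,900 + 19V
795,990 = 17.1V
V = 46,549.12 m³

46500 m³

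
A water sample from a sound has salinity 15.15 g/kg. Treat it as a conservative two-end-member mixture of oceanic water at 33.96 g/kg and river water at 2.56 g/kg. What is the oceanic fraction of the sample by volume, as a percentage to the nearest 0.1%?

40.1%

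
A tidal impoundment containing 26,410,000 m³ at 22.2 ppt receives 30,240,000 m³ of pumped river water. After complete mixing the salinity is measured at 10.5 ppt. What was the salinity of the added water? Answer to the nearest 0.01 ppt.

Salt balance: 26,410,000×22.2 + 30,240,000×S = 56,650,000×10.5
586,302,000 + 30,240,000·S = 594,825,000
S = (594,825,000 − 586,302,000) / 30,240,000 = 0.2818 ppt

0.28 ppt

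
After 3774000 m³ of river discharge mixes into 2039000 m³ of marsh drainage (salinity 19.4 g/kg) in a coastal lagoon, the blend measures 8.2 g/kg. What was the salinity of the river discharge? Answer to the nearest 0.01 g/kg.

2.15 g/kg

Salt balance: 2,039,000×19.4 + 3,774,000×S = 5,813,000×8.2
39,556,600 + 3,774,000·S = 47,666,600
S = (47,666,600 − 39,556,600) / 3,774,000 = 2.1489 g/kg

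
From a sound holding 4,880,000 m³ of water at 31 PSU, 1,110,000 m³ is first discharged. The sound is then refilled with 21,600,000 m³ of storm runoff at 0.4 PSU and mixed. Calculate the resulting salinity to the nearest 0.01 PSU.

4.95 PSU

Remaining after removal: 3,770,000 m³ at 31 PSU (salt = 116,870,000)
After addition: salt = 116,870,000 + 21,600,000×0.4 = 125,510,000; volume = 25,370,000 m³
S = 125,510,000 / 25,370,000 = 4.9472 PSU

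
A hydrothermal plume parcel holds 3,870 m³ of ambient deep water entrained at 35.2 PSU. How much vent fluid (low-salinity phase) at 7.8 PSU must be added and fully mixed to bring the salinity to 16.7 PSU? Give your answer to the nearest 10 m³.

Salt balance: 3,870×35.2 + V×7.8 = (3,870+V)×16.7
136,224 + 7.8V = 64,629 + 16.7V
71,595 = 8.9V
V = 8,044.38 m³

8040 m³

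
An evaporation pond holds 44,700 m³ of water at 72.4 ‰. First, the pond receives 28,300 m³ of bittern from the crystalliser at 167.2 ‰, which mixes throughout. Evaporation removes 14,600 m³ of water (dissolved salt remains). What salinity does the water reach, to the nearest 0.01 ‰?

136.44 ‰

After mixing: salt = 44,700×72.4 + 28,300×167.2 = 7,968,040; volume = 73,000 m³
After evaporation: salt unchanged = 7,968,040; volume = 73,000 − 14,600 = 58,400 m³
S = 7,968,040 / 58,400 = 136.439 ‰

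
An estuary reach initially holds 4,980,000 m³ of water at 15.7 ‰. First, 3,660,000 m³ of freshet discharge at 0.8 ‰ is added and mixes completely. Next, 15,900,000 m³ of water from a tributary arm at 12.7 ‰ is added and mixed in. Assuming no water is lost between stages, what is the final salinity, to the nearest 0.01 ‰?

By conservation of dissolved salt,
Initial salt = 4,980,000×15.7 = 78,186,000
After stage 1: salt = 78,186,000 + 3,660,000×0.8 = 81,114,000; volume = 8,640,000 m³; S = 9.388 ‰
After stage 2: salt = 81,114,000 + 15,900,000×12.7 = 283,044,000; volume = 24,540,000 m³
S = 283,044,000 / 24,540,000 = 11.534 ‰

11.53 ‰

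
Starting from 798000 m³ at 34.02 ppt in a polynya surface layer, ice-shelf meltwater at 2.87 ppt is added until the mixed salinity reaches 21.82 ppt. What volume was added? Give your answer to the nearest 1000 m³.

Salt balance: 798,000×34.02 + V×2.87 = (798,000+V)×21.82
27,147,960 + 2.87V = 17,412,360 + 21.82V
9,735,600 = 18.95V
V = 513,751.98 m³

514000 m³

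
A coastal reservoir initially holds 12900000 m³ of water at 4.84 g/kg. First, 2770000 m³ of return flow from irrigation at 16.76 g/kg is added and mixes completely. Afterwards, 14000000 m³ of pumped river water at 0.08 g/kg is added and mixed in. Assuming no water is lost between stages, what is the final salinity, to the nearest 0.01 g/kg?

Conserving salt mass:
Initial salt = 12,900,000×4.84 = 62,436,000
After stage 1: salt = 62,436,000 + 2,770,000×16.76 = 108,861,200; volume = 15,670,000 m³; S = 6.947 g/kg
After stage 2: salt = 108,861,200 + 14,000,000×0.08 = 109,981,200; volume = 29,670,000 m³
S = 109,981,200 / 29,670,000 = 3.7068 g/kg

3.71 g/kg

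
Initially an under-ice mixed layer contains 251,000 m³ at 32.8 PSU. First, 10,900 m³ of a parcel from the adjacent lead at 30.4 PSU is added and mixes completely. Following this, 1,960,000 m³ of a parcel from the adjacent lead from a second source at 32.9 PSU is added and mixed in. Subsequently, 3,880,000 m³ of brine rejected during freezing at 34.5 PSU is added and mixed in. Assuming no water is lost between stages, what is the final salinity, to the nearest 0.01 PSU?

Mass of salt is conserved:
Initial salt = 251,000×32.8 = 8,232,800
After stage 1: salt = 8,232,800 + 10,900×30.4 = 8,564,160; volume = 261,900 m³; S = 32.7 PSU
After stage 2: salt = 8,564,160 + 1,960,000×32.9 = 73,048,160; volume = 2,221,900 m³; S = 32.876 PSU
After stage 3: salt = 73,048,160 + 3,880,000×34.5 = 206,908,160; volume = 6,101,900 m³
S = 206,908,160 / 6,101,900 = 33.9088 PSU

33.91 PSU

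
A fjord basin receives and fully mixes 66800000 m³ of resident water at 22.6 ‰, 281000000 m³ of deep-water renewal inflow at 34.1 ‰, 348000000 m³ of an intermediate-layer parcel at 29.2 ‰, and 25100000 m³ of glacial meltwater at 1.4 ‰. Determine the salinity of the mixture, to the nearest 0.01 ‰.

29.53 ‰

Salt balance:
salt = 66,800,000×22.6 + 281,000,000×34.1 + 348,000,000×29.2 + 25,100,000×1.4 = 1,509,680,000 + 9,582,100,000 + 10,161,600,000 + 35,140,000 = 21,288,520,000
volume = 66,800,000 + 281,000,000 + 348,000,000 + 25,100,000 = 720,900,000 m³
S = 21,288,520,000 / 720,900,000 = 29.5305 ‰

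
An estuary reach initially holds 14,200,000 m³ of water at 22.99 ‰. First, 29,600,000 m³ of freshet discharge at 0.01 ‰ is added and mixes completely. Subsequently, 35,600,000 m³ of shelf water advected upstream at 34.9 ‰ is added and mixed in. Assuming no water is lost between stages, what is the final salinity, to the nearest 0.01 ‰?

19.76 ‰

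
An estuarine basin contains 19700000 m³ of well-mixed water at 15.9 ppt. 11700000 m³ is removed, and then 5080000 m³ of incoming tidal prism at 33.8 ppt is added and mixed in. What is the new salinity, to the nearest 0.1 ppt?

Remaining after removal: 8,000,000 m³ at 15.9 ppt (salt = 127,200,000)
After addition: salt = 127,200,000 + 5,080,000×33.8 = 298,904,000; volume = 13,080,000 m³
S = 298,904,000 / 13,080,000 = 22.852 ppt

22.9 ppt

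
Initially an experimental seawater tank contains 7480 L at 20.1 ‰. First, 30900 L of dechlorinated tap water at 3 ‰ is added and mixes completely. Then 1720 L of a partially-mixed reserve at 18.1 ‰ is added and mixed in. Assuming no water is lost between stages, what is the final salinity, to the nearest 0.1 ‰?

6.8 ‰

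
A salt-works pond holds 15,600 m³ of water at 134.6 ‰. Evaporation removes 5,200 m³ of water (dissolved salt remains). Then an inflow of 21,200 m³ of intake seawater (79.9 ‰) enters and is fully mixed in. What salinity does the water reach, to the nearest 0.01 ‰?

120.05 ‰

After evaporation: salt = 15,600×134.6 = 2,099,760; volume = 15,600 − 5,200 = 10,400 m³
After mixing: salt = 2,099,760 + 21,200×79.9 = 3,793,640; volume = 10,400 + 21,200 = 31,600 m³
S = 3,793,640 / 31,600 = 120.0519 ‰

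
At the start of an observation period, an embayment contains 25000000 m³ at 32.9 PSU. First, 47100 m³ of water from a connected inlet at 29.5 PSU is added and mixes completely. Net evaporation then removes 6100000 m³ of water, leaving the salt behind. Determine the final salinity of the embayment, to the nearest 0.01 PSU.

43.48 PSU

After mixing: salt = 25,000,000×32.9 + 47,100×29.5 = 823,889,450; volume = 25,047,100 m³
After evaporation: salt unchanged = 823,889,450; volume = 25,047,100 − 6,100,000 = 18,947,100 m³
S = 823,889,450 / 18,947,100 = 43.4837 PSU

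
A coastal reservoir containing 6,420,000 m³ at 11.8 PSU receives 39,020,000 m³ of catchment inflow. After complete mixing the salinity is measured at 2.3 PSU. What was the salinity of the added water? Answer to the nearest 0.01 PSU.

0.74 PSU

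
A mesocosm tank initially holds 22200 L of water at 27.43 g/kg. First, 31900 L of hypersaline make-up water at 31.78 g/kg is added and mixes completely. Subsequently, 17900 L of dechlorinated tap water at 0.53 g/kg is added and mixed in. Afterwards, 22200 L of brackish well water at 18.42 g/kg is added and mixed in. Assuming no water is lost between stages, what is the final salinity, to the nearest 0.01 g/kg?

Weighted by volume,
Initial salt = 22,200×27.43 = 608,946
After stage 1: salt = 608,946 + 31,900×31.78 = 1,622,728; volume = 54,100 L; S = 29.995 g/kg
After stage 2: salt = 1,622,728 + 17,900×0.53 = 1,632,215; volume = 72,000 L; S = 22.67 g/kg
After stage 3: salt = 1,632,215 + 22,200×18.42 = 2,041,139; volume = 94,200 L
S = 2,041,139 / 94,200 = 21.6681 g/kg

21.67 g/kg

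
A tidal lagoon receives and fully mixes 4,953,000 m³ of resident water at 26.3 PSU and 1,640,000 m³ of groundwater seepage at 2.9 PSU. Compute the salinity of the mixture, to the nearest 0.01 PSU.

20.48 PSU

Conserving salt mass:
salt = 4,953,000×26.3 + 1,640,000×2.9 = 130,263,900 + 4,756,000 = 135,019,900
volume = 4,953,000 + 1,640,000 = 6,593,000 m³
S = 135,019,900 / 6,593,000 = 20.4793 PSU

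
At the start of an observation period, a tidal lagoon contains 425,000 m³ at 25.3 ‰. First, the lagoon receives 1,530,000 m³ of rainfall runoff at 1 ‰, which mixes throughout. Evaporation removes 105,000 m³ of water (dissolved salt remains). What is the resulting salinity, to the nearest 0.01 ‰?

6.64 ‰

After mixing: salt = 425,000×25.3 + 1,530,000×1 = 12,282,500; volume = 1,955,000 m³
After evaporation: salt unchanged = 12,282,500; volume = 1,955,000 − 105,000 = 1,850,000 m³
S = 12,282,500 / 1,850,000 = 6.6392 ‰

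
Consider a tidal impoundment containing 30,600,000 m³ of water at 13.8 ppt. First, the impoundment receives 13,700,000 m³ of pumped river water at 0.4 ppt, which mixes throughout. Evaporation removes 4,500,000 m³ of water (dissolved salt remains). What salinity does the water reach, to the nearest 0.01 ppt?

After mixing: salt = 30,600,000×13.8 + 13,700,000×0.4 = 427,760,000; volume = 44,300,000 m³
After evaporation: salt unchanged = 427,760,000; volume = 44,300,000 − 4,500,000 = 39,800,000 m³
S = 427,760,000 / 39,800,000 = 10.7477 ppt

10.75 ppt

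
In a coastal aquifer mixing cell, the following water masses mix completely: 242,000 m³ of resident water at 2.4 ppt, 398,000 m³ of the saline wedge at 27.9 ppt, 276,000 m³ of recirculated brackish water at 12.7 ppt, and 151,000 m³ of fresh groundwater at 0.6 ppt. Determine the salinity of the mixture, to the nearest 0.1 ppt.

Salt balance:
salt = 242,000×2.4 + 398,000×27.9 + 276,000×12.7 + 151,000×0.6 = 580,800 + 11,104,200 + 3,505,200 + 90,600 = 15,280,800
volume = 242,000 + 398,000 + 276,000 + 151,000 = 1,067,000 m³
S = 15,280,800 / 1,067,000 = 14.321 ppt

14.3 ppt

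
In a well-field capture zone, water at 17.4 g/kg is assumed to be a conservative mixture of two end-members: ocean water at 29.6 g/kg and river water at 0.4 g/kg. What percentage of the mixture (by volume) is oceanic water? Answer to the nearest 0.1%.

58.2%

Let g be the oceanic fraction. Salt balance per unit volume:
g×29.6 + (1−g)×0.4 = 17.4
g = (17.4 − 0.4) / (29.6 − 0.4) = 17/29.2 = 0.5822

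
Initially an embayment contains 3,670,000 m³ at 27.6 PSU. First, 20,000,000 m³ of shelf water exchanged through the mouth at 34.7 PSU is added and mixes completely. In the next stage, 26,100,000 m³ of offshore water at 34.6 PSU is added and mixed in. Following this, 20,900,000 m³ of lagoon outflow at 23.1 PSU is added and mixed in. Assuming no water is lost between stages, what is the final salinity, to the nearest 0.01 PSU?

Salt balance:
Initial salt = 3,670,000×27.6 = 101,292,000
After stage 1: salt = 101,292,000 + 20,000,000×34.7 = 795,292,000; volume = 23,670,000 m³; S = 33.599 PSU
After stage 2: salt = 795,292,000 + 26,100,000×34.6 = 1,698,352,000; volume = 49,770,000 m³; S = 34.124 PSU
After stage 3: salt = 1,698,352,000 + 20,900,000×23.1 = 2,181,142,000; volume = 70,670,000 m³
S = 2,181,142,000 / 70,670,000 = 30.8638 PSU

30.86 PSU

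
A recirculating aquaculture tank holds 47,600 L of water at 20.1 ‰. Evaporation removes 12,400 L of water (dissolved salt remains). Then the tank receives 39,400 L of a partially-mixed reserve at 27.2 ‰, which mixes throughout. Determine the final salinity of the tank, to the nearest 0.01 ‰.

27.19 ‰

After evaporation: salt = 47,600×20.1 = 956,760; volume = 47,600 − 12,400 = 35,200 L
After mixing: salt = 956,760 + 39,400×27.2 = 2,028,440; volume = 35,200 + 39,400 = 74,600 L
S = 2,028,440 / 74,600 = 27.1909 ‰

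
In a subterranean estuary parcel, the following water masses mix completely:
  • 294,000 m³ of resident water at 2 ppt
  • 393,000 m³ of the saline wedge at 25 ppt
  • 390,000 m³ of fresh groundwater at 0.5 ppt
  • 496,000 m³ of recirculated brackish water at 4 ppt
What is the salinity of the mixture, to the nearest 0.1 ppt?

8.0 ppt

Mass of salt is conserved:
salt = 294,000×2 + 393,000×25 + 390,000×0.5 + 496,000×4 = 588,000 + 9,825,000 + 195,000 + 1,984,000 = 12,592,000
volume = 294,000 + 393,000 + 390,000 + 496,000 = 1,573,000 m³
S = 12,592,000 / 1,573,000 = 8.005 ppt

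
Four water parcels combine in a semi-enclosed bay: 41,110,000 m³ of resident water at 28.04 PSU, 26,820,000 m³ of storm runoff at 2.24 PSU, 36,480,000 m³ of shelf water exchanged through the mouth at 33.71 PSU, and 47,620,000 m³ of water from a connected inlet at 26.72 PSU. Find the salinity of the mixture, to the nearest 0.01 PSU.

Mass of salt is conserved:
salt = 41,110,000×28.04 + 26,820,000×2.24 + 36,480,000×33.71 + 47,620,000×26.72 = 1,152,724,400 + 60,076,800 + 1,229,740,800 + 1,272,406,400 = 3,714,948,400
volume = 41,110,000 + 26,820,000 + 36,480,000 + 47,620,000 = 152,030,000 m³
S = 3,714,948,400 / 152,030,000 = 24.4356 PSU

24.44 PSU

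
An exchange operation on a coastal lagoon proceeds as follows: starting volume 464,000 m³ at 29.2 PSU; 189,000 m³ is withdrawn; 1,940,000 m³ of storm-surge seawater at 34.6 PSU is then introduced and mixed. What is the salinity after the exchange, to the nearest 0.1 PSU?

Remaining after removal: 275,000 m³ at 29.2 PSU (salt = 8,030,000)
After addition: salt = 8,030,000 + 1,940,000×34.6 = 75,154,000; volume = 2,215,000 m³
S = 75,154,000 / 2,215,000 = 33.9296 PSU

33.9 PSU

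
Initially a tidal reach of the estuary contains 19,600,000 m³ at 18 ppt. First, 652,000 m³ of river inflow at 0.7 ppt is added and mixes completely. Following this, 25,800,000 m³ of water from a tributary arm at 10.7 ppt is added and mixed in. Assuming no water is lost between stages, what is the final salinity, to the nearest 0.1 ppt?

13.7 ppt

Mass of salt is conserved:
Initial salt = 19,600,000×18 = 352,800,000
After stage 1: salt = 352,800,000 + 652,000×0.7 = 353,256,400; volume = 20,252,000 m³; S = 17.443 ppt
After stage 2: salt = 353,256,400 + 25,800,000×10.7 = 629,316,400; volume = 46,052,000 m³
S = 629,316,400 / 46,052,000 = 13.6653 ppt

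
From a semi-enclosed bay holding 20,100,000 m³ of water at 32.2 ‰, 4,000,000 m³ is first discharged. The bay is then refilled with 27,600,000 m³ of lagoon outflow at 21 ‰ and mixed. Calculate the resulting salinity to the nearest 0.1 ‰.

25.1 ‰

Remaining after removal: 16,100,000 m³ at 32.2 ‰ (salt = 518,420,000)
After addition: salt = 518,420,000 + 27,600,000×21 = 1,098,020,000; volume = 43,700,000 m³
S = 1,098,020,000 / 43,700,000 = 25.1263 ‰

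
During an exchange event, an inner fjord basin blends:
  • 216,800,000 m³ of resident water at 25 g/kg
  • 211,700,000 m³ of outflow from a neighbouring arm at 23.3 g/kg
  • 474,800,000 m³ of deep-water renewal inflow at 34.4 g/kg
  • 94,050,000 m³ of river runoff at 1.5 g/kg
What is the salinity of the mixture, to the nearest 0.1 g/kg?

26.9 g/kg

Mass of salt is conserved:
salt = 216,800,000×25 + 211,700,000×23.3 + 474,800,000×34.4 + 94,050,000×1.5 = 5,420,000,000 + 4,932,610,000 + 16,333,120,000 + 141,075,000 = 26,826,805,000
volume = 216,800,000 + 211,700,000 + 474,800,000 + 94,050,000 = 997,350,000 m³
S = 26,826,805,000 / 997,350,000 = 26.898 g/kg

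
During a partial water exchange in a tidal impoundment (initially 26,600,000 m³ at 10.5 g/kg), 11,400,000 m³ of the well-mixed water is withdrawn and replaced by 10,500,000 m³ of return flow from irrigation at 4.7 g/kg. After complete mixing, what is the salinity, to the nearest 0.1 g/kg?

Remaining after removal: 15,200,000 m³ at 10.5 g/kg (salt = 159,600,000)
After addition: salt = 159,600,000 + 10,500,000×4.7 = 208,950,000; volume = 25,700,000 m³
S = 208,950,000 / 25,700,000 = 8.1304 g/kg

8.1 g/kg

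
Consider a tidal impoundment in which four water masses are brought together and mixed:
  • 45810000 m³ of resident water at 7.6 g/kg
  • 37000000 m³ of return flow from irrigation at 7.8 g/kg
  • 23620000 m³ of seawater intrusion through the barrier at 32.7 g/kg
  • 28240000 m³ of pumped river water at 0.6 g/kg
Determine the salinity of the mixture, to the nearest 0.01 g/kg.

By conservation of dissolved salt,
salt = 45,810,000×7.6 + 37,000,000×7.8 + 23,620,000×32.7 + 28,240,000×0.6 = 348,156,000 + 288,600,000 + 772,374,000 + 16,944,000 = 1,426,074,000
volume = 45,810,000 + 37,000,000 + 23,620,000 + 28,240,000 = 134,670,000 m³
S = 1,426,074,000 / 134,670,000 = 10.5894 g/kg

10.59 g/kg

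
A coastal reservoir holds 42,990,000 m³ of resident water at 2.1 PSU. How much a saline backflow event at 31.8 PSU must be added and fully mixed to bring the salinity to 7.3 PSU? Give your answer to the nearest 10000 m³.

Salt balance: 42,990,000×2.1 + V×31.8 = (42,990,000+V)×7.3
90,279,000 + 31.8V = 313,827,000 + 7.3V
223,548,000 = 24.5V
V = 9,124,408.16 m³

9120000 m³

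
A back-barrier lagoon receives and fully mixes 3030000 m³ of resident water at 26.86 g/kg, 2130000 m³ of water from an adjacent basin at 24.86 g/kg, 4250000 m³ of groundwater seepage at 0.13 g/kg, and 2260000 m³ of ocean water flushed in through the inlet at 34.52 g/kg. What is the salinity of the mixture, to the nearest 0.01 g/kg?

18.24 g/kg

Salt balance:
salt = 3,030,000×26.86 + 2,130,000×24.86 + 4,250,000×0.13 + 2,260,000×34.52 = 81,385,800 + 52,951,800 + 552,500 + 78,015,200 = 212,905,300
volume = 3,030,000 + 2,130,000 + 4,250,000 + 2,260,000 = 11,670,000 m³
S = 212,905,300 / 11,670,000 = 18.2438 g/kg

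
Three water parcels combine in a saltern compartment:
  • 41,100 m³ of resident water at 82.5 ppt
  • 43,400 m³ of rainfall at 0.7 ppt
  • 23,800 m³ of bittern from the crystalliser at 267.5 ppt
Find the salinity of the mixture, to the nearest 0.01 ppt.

Salt balance:
salt = 41,100×82.5 + 43,400×0.7 + 23,800×267.5 = 3,390,750 + 30,380 + 6,366,500 = 9,787,630
volume = 41,100 + 43,400 + 23,800 = 108,300 m³
S = 9,787,630 / 108,300 = 90.3752 ppt

90.38 ppt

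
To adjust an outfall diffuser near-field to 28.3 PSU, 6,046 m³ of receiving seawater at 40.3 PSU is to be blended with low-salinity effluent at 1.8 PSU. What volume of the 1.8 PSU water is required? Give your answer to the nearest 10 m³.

2740 m³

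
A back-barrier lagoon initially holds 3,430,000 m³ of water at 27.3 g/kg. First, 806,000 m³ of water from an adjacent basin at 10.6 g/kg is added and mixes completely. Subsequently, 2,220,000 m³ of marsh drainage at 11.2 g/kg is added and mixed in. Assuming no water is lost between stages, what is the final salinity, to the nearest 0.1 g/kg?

Weighted by volume,
Initial salt = 3,430,000×27.3 = 93,639,000
After stage 1: salt = 93,639,000 + 806,000×10.6 = 102,182,600; volume = 4,236,000 m³; S = 24.122 g/kg
After stage 2: salt = 102,182,600 + 2,220,000×11.2 = 127,046,600; volume = 6,456,000 m³
S = 127,046,600 / 6,456,000 = 19.6788 g/kg

19.7 g/kg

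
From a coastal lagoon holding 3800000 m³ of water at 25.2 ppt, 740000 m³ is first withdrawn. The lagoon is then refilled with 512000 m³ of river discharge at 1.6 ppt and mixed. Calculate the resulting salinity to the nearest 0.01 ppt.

21.82 ppt

Remaining after removal: 3,060,000 m³ at 25.2 ppt (salt = 77,112,000)
After addition: salt = 77,112,000 + 512,000×1.6 = 77,931,200; volume = 3,572,000 m³
S = 77,931,200 / 3,572,000 = 21.8172 ppt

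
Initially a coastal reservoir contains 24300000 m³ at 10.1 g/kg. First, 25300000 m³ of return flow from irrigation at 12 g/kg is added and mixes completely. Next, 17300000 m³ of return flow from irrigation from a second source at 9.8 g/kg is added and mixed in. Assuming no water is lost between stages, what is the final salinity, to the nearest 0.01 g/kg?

10.74 g/kg

Mass of salt is conserved:
Initial salt = 24,300,000×10.1 = 245,430,000
After stage 1: salt = 245,430,000 + 25,300,000×12 = 549,030,000; volume = 49,600,000 m³; S = 11.069 g/kg
After stage 2: salt = 549,030,000 + 17,300,000×9.8 = 718,570,000; volume = 66,900,000 m³
S = 718,570,000 / 66,900,000 = 10.741 g/kg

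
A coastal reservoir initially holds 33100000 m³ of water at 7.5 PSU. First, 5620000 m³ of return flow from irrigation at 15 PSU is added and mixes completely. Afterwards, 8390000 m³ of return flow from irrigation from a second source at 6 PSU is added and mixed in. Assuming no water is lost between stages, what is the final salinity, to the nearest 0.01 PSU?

By conservation of dissolved salt,
Initial salt = 33,100,000×7.5 = 248,250,000
After stage 1: salt = 248,250,000 + 5,620,000×15 = 332,550,000; volume = 38,720,000 m³; S = 8.589 PSU
After stage 2: salt = 332,550,000 + 8,390,000×6 = 382,890,000; volume = 47,110,000 m³
S = 382,890,000 / 47,110,000 = 8.1276 PSU

8.13 PSU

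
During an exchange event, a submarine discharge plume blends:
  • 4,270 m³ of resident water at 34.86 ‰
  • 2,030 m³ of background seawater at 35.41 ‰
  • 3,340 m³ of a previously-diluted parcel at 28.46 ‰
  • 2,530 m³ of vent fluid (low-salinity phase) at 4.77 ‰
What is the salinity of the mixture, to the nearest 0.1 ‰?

Weighted by volume,
salt = 4,270×34.86 + 2,030×35.41 + 3,340×28.46 + 2,530×4.77 = 148,852.2 + 71,882.3 + 95,056.4 + 12,068.1 = 327,859
volume = 4,270 + 2,030 + 3,340 + 2,530 = 12,170 m³
S = 327,859 / 12,170 = 26.94 ‰

26.9 ‰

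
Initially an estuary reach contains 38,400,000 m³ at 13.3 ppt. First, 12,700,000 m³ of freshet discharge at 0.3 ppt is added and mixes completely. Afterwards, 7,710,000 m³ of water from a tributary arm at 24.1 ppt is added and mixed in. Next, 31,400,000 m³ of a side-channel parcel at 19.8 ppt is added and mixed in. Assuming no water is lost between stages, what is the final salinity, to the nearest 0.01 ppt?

Conserving salt mass:
Initial salt = 38,400,000×13.3 = 510,720,000
After stage 1: salt = 510,720,000 + 12,700,000×0.3 = 514,530,000; volume = 51,100,000 m³; S = 10.069 ppt
After stage 2: salt = 514,530,000 + 7,710,000×24.1 = 700,341,000; volume = 58,810,000 m³; S = 11.909 ppt
After stage 3: salt = 700,341,000 + 31,400,000×19.8 = 1,322,061,000; volume = 90,210,000 m³
S = 1,322,061,000 / 90,210,000 = 14.6554 ppt

14.66 ppt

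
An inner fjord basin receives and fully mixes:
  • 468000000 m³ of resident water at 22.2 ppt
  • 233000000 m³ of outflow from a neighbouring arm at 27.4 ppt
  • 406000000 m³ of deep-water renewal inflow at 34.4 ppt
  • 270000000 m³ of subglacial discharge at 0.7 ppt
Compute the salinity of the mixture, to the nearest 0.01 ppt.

22.46 ppt

By conservation of dissolved salt,
salt = 468,000,000×22.2 + 233,000,000×27.4 + 406,000,000×34.4 + 270,000,000×0.7 = 10,389,600,000 + 6,384,200,000 + 13,966,400,000 + 189,000,000 = 30,929,200,000
volume = 468,000,000 + 233,000,000 + 406,000,000 + 270,000,000 = 1,377,000,000 m³
S = 30,929,200,000 / 1,377,000,000 = 22.4613 ppt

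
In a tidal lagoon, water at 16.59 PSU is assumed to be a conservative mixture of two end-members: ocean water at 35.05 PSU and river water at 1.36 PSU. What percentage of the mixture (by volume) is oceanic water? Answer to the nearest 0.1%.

45.2%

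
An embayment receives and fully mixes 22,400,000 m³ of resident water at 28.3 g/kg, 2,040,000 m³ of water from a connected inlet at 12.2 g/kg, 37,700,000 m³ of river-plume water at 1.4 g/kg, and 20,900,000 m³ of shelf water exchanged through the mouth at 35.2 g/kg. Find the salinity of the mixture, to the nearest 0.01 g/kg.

17.43 g/kg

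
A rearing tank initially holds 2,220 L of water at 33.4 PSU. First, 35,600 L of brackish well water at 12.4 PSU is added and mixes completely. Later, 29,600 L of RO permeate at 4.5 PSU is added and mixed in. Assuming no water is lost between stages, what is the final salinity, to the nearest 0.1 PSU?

9.6 PSU

Conserving salt mass:
Initial salt = 2,220×33.4 = 74,148
After stage 1: salt = 74,148 + 35,600×12.4 = 515,588; volume = 37,820 L; S = 13.633 PSU
After stage 2: salt = 515,588 + 29,600×4.5 = 648,788; volume = 67,420 L
S = 648,788 / 67,420 = 9.6231 PSU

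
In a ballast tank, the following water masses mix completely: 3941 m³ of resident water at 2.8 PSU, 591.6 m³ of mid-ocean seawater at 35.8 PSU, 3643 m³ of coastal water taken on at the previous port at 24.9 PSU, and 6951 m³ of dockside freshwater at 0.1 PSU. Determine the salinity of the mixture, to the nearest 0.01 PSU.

8.17 PSU

Total salt / total volume:
salt = 3,941×2.8 + 591.6×35.8 + 3,643×24.9 + 6,951×0.1 = 11,034.8 + 21,179.28 + 90,710.7 + 695.1 = 123,619.88
volume = 3,941 + 591.6 + 3,643 + 6,951 = 15,126.6 m³
S = 123,619.88 / 15,126.6 = 8.1724 PSU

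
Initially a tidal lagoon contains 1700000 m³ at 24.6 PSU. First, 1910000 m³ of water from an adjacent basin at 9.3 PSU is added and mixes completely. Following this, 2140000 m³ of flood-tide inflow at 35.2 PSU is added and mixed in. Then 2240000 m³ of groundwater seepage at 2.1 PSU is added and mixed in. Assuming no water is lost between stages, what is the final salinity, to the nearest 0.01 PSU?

Salt balance:
Initial salt = 1,700,000×24.6 = 41,820,000
After stage 1: salt = 41,820,000 + 1,910,000×9.3 = 59,583,000; volume = 3,610,000 m³; S = 16.505 PSU
After stage 2: salt = 59,583,000 + 2,140,000×35.2 = 134,911,000; volume = 5,750,000 m³; S = 23.463 PSU
After stage 3: salt = 134,911,000 + 2,240,000×2.1 = 139,615,000; volume = 7,990,000 m³
S = 139,615,000 / 7,990,000 = 17.4737 PSU

17.47 PSU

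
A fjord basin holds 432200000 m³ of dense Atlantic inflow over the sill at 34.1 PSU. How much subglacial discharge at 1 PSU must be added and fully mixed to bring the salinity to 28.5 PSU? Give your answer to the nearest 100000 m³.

88000000 m³

Salt balance: 432,200,000×34.1 + V×1 = (432,200,000+V)×28.5
14,738,020,000 + 1V = 12,317,700,000 + 28.5V
2,420,320,000 = 27.5V
V = 88,011,636.36 m³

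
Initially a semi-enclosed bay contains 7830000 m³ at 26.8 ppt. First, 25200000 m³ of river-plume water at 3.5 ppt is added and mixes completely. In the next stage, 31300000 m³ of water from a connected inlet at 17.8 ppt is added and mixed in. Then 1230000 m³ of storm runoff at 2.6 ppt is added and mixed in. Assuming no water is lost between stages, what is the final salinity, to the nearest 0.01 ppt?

Mass of salt is conserved:
Initial salt = 7,830,000×26.8 = 209,844,000
After stage 1: salt = 209,844,000 + 25,200,000×3.5 = 298,044,000; volume = 33,030,000 m³; S = 9.023 ppt
After stage 2: salt = 298,044,000 + 31,300,000×17.8 = 855,184,000; volume = 64,330,000 m³; S = 13.294 ppt
After stage 3: salt = 855,184,000 + 1,230,000×2.6 = 858,382,000; volume = 65,560,000 m³
S = 858,382,000 / 65,560,000 = 13.0931 ppt

13.09 ppt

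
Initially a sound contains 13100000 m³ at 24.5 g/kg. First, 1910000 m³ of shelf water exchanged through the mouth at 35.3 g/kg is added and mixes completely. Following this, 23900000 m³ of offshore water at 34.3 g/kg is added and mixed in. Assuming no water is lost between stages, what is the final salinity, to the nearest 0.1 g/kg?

Weighted by volume,
Initial salt = 13,100,000×24.5 = 320,950,000
After stage 1: salt = 320,950,000 + 1,910,000×35.3 = 388,373,000; volume = 15,010,000 m³; S = 25.874 g/kg
After stage 2: salt = 388,373,000 + 23,900,000×34.3 = 1,208,143,000; volume = 38,910,000 m³
S = 1,208,143,000 / 38,910,000 = 31.0497 g/kg

31.0 g/kg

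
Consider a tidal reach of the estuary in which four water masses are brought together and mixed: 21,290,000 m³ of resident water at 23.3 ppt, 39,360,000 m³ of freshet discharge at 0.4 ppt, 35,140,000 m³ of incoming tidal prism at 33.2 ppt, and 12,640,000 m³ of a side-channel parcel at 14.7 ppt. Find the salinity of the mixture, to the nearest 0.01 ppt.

17.19 ppt

Salt balance:
salt = 21,290,000×23.3 + 39,360,000×0.4 + 35,140,000×33.2 + 12,640,000×14.7 = 496,057,000 + 15,744,000 + 1,166,648,000 + 185,808,000 = 1,864,257,000
volume = 21,290,000 + 39,360,000 + 35,140,000 + 12,640,000 = 108,430,000 m³
S = 1,864,257,000 / 108,430,000 = 17.1932 ppt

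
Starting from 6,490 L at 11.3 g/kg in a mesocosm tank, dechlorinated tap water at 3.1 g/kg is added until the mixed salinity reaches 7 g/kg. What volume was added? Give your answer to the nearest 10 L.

Salt balance: 6,490×11.3 + V×3.1 = (6,490+V)×7
73,337 + 3.1V = 45,430 + 7V
27,907 = 3.9V
V = 7,155.64 L

7160 L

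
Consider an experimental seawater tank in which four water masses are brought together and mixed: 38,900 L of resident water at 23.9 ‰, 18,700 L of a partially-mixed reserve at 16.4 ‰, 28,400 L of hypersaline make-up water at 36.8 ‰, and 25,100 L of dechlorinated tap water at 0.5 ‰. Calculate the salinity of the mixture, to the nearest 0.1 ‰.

Salt balance:
salt = 38,900×23.9 + 18,700×16.4 + 28,400×36.8 + 25,100×0.5 = 929,710 + 306,680 + 1,045,120 + 12,550 = 2,294,060
volume = 38,900 + 18,700 + 28,400 + 25,100 = 111,100 L
S = 2,294,060 / 111,100 = 20.649 ‰

20.6 ‰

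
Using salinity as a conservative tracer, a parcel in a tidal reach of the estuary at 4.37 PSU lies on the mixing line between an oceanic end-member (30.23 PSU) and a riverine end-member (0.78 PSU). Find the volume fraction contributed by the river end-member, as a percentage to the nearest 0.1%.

Let f be the freshwater fraction. Salt balance per unit volume:
f×0.78 + (1−f)×30.23 = 4.37
f = (30.23 − 4.37) / (30.23 − 0.78) = 25.86/29.45 = 0.8781

87.8%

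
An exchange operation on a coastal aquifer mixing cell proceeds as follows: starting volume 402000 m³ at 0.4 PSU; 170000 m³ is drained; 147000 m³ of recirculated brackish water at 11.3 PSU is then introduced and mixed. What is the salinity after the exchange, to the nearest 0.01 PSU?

Remaining after removal: 232,000 m³ at 0.4 PSU (salt = 92,800)
After addition: salt = 92,800 + 147,000×11.3 = 1,753,900; volume = 379,000 m³
S = 1,753,900 / 379,000 = 4.6277 PSU

4.63 PSU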